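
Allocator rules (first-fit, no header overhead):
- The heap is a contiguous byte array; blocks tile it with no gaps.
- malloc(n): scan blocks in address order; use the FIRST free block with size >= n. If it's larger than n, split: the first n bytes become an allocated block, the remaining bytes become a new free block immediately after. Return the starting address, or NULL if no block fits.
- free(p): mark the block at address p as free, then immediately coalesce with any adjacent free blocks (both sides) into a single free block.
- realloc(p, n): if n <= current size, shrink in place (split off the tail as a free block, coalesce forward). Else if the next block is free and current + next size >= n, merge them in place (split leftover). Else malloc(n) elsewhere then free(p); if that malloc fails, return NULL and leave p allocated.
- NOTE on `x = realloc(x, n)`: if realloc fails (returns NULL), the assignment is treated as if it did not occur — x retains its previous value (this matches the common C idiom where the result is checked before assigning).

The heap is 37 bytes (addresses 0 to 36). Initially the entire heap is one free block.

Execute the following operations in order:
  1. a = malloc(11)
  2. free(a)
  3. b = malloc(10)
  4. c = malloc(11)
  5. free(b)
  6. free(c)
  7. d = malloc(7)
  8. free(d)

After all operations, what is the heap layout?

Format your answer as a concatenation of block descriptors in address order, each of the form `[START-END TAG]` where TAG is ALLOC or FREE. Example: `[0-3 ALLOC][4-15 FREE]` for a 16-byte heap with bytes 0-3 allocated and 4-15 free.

Op 1: a = malloc(11) -> a = 0; heap: [0-10 ALLOC][11-36 FREE]
Op 2: free(a) -> (freed a); heap: [0-36 FREE]
Op 3: b = malloc(10) -> b = 0; heap: [0-9 ALLOC][10-36 FREE]
Op 4: c = malloc(11) -> c = 10; heap: [0-9 ALLOC][10-20 ALLOC][21-36 FREE]
Op 5: free(b) -> (freed b); heap: [0-9 FREE][10-20 ALLOC][21-36 FREE]
Op 6: free(c) -> (freed c); heap: [0-36 FREE]
Op 7: d = malloc(7) -> d = 0; heap: [0-6 ALLOC][7-36 FREE]
Op 8: free(d) -> (freed d); heap: [0-36 FREE]

Answer: [0-36 FREE]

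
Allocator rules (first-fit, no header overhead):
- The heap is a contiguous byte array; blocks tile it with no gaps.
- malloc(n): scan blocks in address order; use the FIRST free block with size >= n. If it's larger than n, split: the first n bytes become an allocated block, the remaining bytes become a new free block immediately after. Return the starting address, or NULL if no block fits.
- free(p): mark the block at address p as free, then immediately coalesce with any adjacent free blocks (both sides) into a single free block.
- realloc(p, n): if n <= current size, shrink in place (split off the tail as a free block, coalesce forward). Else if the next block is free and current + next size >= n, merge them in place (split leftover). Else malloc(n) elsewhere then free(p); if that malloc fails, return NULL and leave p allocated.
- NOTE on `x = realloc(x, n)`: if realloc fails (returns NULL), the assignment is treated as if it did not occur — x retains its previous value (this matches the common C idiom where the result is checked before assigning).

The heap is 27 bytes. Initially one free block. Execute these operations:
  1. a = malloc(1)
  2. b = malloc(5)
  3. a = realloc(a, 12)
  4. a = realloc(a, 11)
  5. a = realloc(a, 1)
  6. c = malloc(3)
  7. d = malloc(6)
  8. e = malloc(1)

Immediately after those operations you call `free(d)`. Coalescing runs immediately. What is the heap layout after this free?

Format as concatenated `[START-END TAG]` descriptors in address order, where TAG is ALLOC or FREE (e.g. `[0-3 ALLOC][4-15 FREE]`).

Op 1: a = malloc(1) -> a = 0; heap: [0-0 ALLOC][1-26 FREE]
Op 2: b = malloc(5) -> b = 1; heap: [0-0 ALLOC][1-5 ALLOC][6-26 FREE]
Op 3: a = realloc(a, 12) -> a = 6; heap: [0-0 FREE][1-5 ALLOC][6-17 ALLOC][18-26 FREE]
Op 4: a = realloc(a, 11) -> a = 6; heap: [0-0 FREE][1-5 ALLOC][6-16 ALLOC][17-26 FREE]
Op 5: a = realloc(a, 1) -> a = 6; heap: [0-0 FREE][1-5 ALLOC][6-6 ALLOC][7-26 FREE]
Op 6: c = malloc(3) -> c = 7; heap: [0-0 FREE][1-5 ALLOC][6-6 ALLOC][7-9 ALLOC][10-26 FREE]
Op 7: d = malloc(6) -> d = 10; heap: [0-0 FREE][1-5 ALLOC][6-6 ALLOC][7-9 ALLOC][10-15 ALLOC][16-26 FREE]
Op 8: e = malloc(1) -> e = 0; heap: [0-0 ALLOC][1-5 ALLOC][6-6 ALLOC][7-9 ALLOC][10-15 ALLOC][16-26 FREE]
free(d): d = 10 -> block [10-15 ALLOC]; mark free, coalesce with adjacent free neighbors -> [0-0 ALLOC][1-5 ALLOC][6-6 ALLOC][7-9 ALLOC][10-26 FREE]

Answer: [0-0 ALLOC][1-5 ALLOC][6-6 ALLOC][7-9 ALLOC][10-26 FREE]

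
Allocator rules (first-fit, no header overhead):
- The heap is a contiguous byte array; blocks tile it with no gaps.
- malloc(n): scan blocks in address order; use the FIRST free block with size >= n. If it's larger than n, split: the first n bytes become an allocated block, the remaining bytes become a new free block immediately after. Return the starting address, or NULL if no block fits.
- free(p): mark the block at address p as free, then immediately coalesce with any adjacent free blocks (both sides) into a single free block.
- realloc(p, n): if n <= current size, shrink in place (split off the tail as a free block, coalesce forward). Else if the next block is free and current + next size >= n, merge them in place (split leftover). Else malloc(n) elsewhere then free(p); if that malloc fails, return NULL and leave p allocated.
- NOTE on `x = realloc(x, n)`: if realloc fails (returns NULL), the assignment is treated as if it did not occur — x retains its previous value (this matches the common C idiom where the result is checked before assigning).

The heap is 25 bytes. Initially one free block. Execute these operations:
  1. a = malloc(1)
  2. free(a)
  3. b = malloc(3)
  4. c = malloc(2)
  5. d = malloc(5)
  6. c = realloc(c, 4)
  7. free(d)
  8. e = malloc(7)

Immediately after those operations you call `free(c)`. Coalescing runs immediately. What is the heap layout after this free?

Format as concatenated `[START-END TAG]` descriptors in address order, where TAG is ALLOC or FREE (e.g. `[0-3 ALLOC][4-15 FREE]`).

Op 1: a = malloc(1) -> a = 0; heap: [0-0 ALLOC][1-24 FREE]
Op 2: free(a) -> (freed a); heap: [0-24 FREE]
Op 3: b = malloc(3) -> b = 0; heap: [0-2 ALLOC][3-24 FREE]
Op 4: c = malloc(2) -> c = 3; heap: [0-2 ALLOC][3-4 ALLOC][5-24 FREE]
Op 5: d = malloc(5) -> d = 5; heap: [0-2 ALLOC][3-4 ALLOC][5-9 ALLOC][10-24 FREE]
Op 6: c = realloc(c, 4) -> c = 10; heap: [0-2 ALLOC][3-4 FREE][5-9 ALLOC][10-13 ALLOC][14-24 FREE]
Op 7: free(d) -> (freed d); heap: [0-2 ALLOC][3-9 FREE][10-13 ALLOC][14-24 FREE]
Op 8: e = malloc(7) -> e = 3; heap: [0-2 ALLOC][3-9 ALLOC][10-13 ALLOC][14-24 FREE]
free(c): c = 10 -> block [10-13 ALLOC]; mark free, coalesce with adjacent free neighbors -> [0-2 ALLOC][3-9 ALLOC][10-24 FREE]

Answer: [0-2 ALLOC][3-9 ALLOC][10-24 FREE]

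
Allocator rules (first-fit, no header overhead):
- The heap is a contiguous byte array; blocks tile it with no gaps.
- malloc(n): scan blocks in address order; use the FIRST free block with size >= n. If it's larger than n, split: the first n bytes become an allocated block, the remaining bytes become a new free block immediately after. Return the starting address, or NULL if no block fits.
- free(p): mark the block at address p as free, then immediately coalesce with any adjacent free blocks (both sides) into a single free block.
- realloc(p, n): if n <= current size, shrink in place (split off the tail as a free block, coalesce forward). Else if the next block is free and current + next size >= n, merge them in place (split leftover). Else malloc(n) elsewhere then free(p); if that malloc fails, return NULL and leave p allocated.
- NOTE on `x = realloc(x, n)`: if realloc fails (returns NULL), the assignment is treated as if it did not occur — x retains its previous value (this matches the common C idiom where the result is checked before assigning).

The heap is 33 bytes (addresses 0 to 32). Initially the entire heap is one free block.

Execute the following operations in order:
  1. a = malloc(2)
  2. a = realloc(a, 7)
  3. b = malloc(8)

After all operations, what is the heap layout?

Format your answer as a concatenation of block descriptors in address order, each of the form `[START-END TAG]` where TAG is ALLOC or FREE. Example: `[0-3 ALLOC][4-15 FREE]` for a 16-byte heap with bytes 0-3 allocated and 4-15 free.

Op 1: a = malloc(2) -> a = 0; heap: [0-1 ALLOC][2-32 FREE]
Op 2: a = realloc(a, 7) -> a = 0; heap: [0-6 ALLOC][7-32 FREE]
Op 3: b = malloc(8) -> b = 7; heap: [0-6 ALLOC][7-14 ALLOC][15-32 FREE]

Answer: [0-6 ALLOC][7-14 ALLOC][15-32 FREE]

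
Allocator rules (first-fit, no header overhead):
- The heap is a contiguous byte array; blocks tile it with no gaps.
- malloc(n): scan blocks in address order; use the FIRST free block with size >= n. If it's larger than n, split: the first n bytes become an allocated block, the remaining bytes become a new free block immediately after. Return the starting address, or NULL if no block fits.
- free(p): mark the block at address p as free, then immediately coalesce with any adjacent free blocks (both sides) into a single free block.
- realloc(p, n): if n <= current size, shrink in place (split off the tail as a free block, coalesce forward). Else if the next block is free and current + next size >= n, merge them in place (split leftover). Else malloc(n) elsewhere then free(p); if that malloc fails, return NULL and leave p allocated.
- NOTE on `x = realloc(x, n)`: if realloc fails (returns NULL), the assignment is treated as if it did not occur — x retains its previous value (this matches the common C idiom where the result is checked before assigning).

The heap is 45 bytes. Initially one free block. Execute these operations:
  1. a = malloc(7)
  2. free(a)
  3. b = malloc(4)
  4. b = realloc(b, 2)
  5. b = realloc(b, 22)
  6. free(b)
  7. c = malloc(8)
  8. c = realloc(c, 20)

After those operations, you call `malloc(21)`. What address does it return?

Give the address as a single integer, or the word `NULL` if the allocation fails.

Op 1: a = malloc(7) -> a = 0; heap: [0-6 ALLOC][7-44 FREE]
Op 2: free(a) -> (freed a); heap: [0-44 FREE]
Op 3: b = malloc(4) -> b = 0; heap: [0-3 ALLOC][4-44 FREE]
Op 4: b = realloc(b, 2) -> b = 0; heap: [0-1 ALLOC][2-44 FREE]
Op 5: b = realloc(b, 22) -> b = 0; heap: [0-21 ALLOC][22-44 FREE]
Op 6: free(b) -> (freed b); heap: [0-44 FREE]
Op 7: c = malloc(8) -> c = 0; heap: [0-7 ALLOC][8-44 FREE]
Op 8: c = realloc(c, 20) -> c = 0; heap: [0-19 ALLOC][20-44 FREE]
malloc(21): first-fit scan over [0-19 ALLOC][20-44 FREE] -> 20

Answer: 20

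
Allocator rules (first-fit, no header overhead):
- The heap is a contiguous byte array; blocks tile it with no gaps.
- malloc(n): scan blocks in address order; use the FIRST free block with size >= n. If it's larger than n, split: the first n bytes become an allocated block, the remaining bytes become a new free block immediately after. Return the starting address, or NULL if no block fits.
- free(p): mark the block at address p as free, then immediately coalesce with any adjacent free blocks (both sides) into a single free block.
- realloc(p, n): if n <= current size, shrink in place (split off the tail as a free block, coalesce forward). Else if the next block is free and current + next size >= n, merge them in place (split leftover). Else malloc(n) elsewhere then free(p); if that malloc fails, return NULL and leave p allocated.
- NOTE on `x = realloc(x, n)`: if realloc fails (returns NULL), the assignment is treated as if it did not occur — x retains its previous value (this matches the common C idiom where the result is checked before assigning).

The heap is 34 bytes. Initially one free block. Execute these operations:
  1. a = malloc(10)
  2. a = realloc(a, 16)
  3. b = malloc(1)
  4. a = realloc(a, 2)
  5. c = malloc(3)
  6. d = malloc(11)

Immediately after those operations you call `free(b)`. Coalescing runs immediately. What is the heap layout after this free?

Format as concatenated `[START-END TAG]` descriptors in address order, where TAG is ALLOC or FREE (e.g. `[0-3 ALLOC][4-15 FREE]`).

Answer: [0-1 ALLOC][2-4 ALLOC][5-15 ALLOC][16-33 FREE]

Derivation:
Op 1: a = malloc(10) -> a = 0; heap: [0-9 ALLOC][10-33 FREE]
Op 2: a = realloc(a, 16) -> a = 0; heap: [0-15 ALLOC][16-33 FREE]
Op 3: b = malloc(1) -> b = 16; heap: [0-15 ALLOC][16-16 ALLOC][17-33 FREE]
Op 4: a = realloc(a, 2) -> a = 0; heap: [0-1 ALLOC][2-15 FREE][16-16 ALLOC][17-33 FREE]
Op 5: c = malloc(3) -> c = 2; heap: [0-1 ALLOC][2-4 ALLOC][5-15 FREE][16-16 ALLOC][17-33 FREE]
Op 6: d = malloc(11) -> d = 5; heap: [0-1 ALLOC][2-4 ALLOC][5-15 ALLOC][16-16 ALLOC][17-33 FREE]
free(b): b = 16 -> block [16-16 ALLOC]; mark free, coalesce with adjacent free neighbors -> [0-1 ALLOC][2-4 ALLOC][5-15 ALLOC][16-33 FREE]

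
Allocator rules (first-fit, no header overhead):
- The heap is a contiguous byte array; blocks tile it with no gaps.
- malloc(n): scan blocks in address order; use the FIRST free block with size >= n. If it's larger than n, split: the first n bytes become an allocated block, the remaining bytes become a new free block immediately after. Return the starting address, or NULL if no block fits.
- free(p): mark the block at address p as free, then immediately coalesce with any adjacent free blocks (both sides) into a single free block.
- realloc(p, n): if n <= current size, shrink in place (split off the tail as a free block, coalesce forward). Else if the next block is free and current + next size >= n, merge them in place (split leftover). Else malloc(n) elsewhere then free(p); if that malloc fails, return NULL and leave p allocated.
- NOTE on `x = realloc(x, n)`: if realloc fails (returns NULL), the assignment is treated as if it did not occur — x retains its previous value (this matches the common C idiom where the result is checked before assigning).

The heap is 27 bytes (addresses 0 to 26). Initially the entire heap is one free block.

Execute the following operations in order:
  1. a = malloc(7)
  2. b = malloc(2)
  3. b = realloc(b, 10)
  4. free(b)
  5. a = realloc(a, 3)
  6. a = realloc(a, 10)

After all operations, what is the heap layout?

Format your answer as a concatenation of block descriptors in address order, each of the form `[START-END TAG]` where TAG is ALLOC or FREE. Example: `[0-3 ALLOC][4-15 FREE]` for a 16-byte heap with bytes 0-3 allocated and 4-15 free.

Op 1: a = malloc(7) -> a = 0; heap: [0-6 ALLOC][7-26 FREE]
Op 2: b = malloc(2) -> b = 7; heap: [0-6 ALLOC][7-8 ALLOC][9-26 FREE]
Op 3: b = realloc(b, 10) -> b = 7; heap: [0-6 ALLOC][7-16 ALLOC][17-26 FREE]
Op 4: free(b) -> (freed b); heap: [0-6 ALLOC][7-26 FREE]
Op 5: a = realloc(a, 3) -> a = 0; heap: [0-2 ALLOC][3-26 FREE]
Op 6: a = realloc(a, 10) -> a = 0; heap: [0-9 ALLOC][10-26 FREE]

Answer: [0-9 ALLOC][10-26 FREE]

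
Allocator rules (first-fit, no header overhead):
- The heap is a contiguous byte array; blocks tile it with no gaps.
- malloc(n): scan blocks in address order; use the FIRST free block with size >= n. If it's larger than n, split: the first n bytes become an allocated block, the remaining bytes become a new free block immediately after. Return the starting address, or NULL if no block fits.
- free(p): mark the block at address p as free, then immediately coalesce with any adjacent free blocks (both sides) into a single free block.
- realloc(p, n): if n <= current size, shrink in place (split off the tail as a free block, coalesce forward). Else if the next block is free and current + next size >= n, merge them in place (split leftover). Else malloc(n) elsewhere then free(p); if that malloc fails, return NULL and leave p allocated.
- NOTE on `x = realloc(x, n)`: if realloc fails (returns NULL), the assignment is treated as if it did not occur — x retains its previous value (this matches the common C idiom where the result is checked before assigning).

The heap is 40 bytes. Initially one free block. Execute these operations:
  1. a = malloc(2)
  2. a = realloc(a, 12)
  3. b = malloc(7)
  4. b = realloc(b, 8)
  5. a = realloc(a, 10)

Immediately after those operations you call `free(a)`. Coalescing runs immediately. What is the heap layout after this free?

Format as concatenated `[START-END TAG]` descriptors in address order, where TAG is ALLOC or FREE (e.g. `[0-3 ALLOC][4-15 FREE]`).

Op 1: a = malloc(2) -> a = 0; heap: [0-1 ALLOC][2-39 FREE]
Op 2: a = realloc(a, 12) -> a = 0; heap: [0-11 ALLOC][12-39 FREE]
Op 3: b = malloc(7) -> b = 12; heap: [0-11 ALLOC][12-18 ALLOC][19-39 FREE]
Op 4: b = realloc(b, 8) -> b = 12; heap: [0-11 ALLOC][12-19 ALLOC][20-39 FREE]
Op 5: a = realloc(a, 10) -> a = 0; heap: [0-9 ALLOC][10-11 FREE][12-19 ALLOC][20-39 FREE]
free(a): a = 0 -> block [0-9 ALLOC]; mark free, coalesce with adjacent free neighbors -> [0-11 FREE][12-19 ALLOC][20-39 FREE]

Answer: [0-11 FREE][12-19 ALLOC][20-39 FREE]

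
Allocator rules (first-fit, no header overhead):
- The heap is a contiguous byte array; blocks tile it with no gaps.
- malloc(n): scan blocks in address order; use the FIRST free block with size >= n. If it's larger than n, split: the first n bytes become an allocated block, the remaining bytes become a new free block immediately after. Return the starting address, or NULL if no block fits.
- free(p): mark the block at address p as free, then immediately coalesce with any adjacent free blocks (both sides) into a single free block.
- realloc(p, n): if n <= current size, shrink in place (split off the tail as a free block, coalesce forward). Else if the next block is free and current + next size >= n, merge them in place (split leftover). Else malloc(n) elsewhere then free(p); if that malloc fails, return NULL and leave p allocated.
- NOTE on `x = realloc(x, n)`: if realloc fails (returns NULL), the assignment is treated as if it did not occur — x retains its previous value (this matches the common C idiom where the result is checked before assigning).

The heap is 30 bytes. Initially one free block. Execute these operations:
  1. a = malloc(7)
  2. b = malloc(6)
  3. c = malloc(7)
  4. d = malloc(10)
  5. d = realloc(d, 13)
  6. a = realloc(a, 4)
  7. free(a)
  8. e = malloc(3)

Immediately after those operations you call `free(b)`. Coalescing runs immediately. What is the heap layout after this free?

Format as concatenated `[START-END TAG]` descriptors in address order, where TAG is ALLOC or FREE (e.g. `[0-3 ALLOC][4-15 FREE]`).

Op 1: a = malloc(7) -> a = 0; heap: [0-6 ALLOC][7-29 FREE]
Op 2: b = malloc(6) -> b = 7; heap: [0-6 ALLOC][7-12 ALLOC][13-29 FREE]
Op 3: c = malloc(7) -> c = 13; heap: [0-6 ALLOC][7-12 ALLOC][13-19 ALLOC][20-29 FREE]
Op 4: d = malloc(10) -> d = 20; heap: [0-6 ALLOC][7-12 ALLOC][13-19 ALLOC][20-29 ALLOC]
Op 5: d = realloc(d, 13) -> NULL (d unchanged); heap: [0-6 ALLOC][7-12 ALLOC][13-19 ALLOC][20-29 ALLOC]
Op 6: a = realloc(a, 4) -> a = 0; heap: [0-3 ALLOC][4-6 FREE][7-12 ALLOC][13-19 ALLOC][20-29 ALLOC]
Op 7: free(a) -> (freed a); heap: [0-6 FREE][7-12 ALLOC][13-19 ALLOC][20-29 ALLOC]
Op 8: e = malloc(3) -> e = 0; heap: [0-2 ALLOC][3-6 FREE][7-12 ALLOC][13-19 ALLOC][20-29 ALLOC]
free(b): b = 7 -> block [7-12 ALLOC]; mark free, coalesce with adjacent free neighbors -> [0-2 ALLOC][3-12 FREE][13-19 ALLOC][20-29 ALLOC]

Answer: [0-2 ALLOC][3-12 FREE][13-19 ALLOC][20-29 ALLOC]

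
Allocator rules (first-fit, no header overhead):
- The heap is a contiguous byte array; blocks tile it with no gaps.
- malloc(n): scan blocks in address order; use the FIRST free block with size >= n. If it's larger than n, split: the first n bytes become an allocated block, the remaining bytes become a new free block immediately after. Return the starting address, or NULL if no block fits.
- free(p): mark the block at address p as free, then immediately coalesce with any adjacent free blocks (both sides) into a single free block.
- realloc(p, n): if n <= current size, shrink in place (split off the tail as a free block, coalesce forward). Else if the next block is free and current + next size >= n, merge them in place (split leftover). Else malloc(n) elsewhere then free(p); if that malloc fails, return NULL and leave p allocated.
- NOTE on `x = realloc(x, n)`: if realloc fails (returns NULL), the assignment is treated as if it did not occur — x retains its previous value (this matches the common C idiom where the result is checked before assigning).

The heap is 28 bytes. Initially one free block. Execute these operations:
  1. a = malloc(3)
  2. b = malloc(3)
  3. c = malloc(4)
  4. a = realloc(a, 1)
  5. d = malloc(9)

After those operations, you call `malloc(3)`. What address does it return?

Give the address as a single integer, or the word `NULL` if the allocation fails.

Answer: 19

Derivation:
Op 1: a = malloc(3) -> a = 0; heap: [0-2 ALLOC][3-27 FREE]
Op 2: b = malloc(3) -> b = 3; heap: [0-2 ALLOC][3-5 ALLOC][6-27 FREE]
Op 3: c = malloc(4) -> c = 6; heap: [0-2 ALLOC][3-5 ALLOC][6-9 ALLOC][10-27 FREE]
Op 4: a = realloc(a, 1) -> a = 0; heap: [0-0 ALLOC][1-2 FREE][3-5 ALLOC][6-9 ALLOC][10-27 FREE]
Op 5: d = malloc(9) -> d = 10; heap: [0-0 ALLOC][1-2 FREE][3-5 ALLOC][6-9 ALLOC][10-18 ALLOC][19-27 FREE]
malloc(3): first-fit scan over [0-0 ALLOC][1-2 FREE][3-5 ALLOC][6-9 ALLOC][10-18 ALLOC][19-27 FREE] -> 19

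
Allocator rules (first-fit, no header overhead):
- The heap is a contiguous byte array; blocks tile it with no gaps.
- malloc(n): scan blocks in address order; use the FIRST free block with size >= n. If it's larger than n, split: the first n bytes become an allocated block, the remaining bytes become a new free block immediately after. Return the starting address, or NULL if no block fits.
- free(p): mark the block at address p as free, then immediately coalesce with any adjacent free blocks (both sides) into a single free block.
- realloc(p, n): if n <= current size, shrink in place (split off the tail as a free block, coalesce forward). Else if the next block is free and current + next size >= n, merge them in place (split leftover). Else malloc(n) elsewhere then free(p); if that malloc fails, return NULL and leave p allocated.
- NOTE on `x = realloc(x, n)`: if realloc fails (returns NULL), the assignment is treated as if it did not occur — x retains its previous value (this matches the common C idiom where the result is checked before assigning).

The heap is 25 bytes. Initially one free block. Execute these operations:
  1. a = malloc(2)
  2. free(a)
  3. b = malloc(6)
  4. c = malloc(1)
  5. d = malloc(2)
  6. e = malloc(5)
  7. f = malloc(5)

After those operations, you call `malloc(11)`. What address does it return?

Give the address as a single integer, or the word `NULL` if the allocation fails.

Op 1: a = malloc(2) -> a = 0; heap: [0-1 ALLOC][2-24 FREE]
Op 2: free(a) -> (freed a); heap: [0-24 FREE]
Op 3: b = malloc(6) -> b = 0; heap: [0-5 ALLOC][6-24 FREE]
Op 4: c = malloc(1) -> c = 6; heap: [0-5 ALLOC][6-6 ALLOC][7-24 FREE]
Op 5: d = malloc(2) -> d = 7; heap: [0-5 ALLOC][6-6 ALLOC][7-8 ALLOC][9-24 FREE]
Op 6: e = malloc(5) -> e = 9; heap: [0-5 ALLOC][6-6 ALLOC][7-8 ALLOC][9-13 ALLOC][14-24 FREE]
Op 7: f = malloc(5) -> f = 14; heap: [0-5 ALLOC][6-6 ALLOC][7-8 ALLOC][9-13 ALLOC][14-18 ALLOC][19-24 FREE]
malloc(11): first-fit scan over [0-5 ALLOC][6-6 ALLOC][7-8 ALLOC][9-13 ALLOC][14-18 ALLOC][19-24 FREE] -> NULL

Answer: NULL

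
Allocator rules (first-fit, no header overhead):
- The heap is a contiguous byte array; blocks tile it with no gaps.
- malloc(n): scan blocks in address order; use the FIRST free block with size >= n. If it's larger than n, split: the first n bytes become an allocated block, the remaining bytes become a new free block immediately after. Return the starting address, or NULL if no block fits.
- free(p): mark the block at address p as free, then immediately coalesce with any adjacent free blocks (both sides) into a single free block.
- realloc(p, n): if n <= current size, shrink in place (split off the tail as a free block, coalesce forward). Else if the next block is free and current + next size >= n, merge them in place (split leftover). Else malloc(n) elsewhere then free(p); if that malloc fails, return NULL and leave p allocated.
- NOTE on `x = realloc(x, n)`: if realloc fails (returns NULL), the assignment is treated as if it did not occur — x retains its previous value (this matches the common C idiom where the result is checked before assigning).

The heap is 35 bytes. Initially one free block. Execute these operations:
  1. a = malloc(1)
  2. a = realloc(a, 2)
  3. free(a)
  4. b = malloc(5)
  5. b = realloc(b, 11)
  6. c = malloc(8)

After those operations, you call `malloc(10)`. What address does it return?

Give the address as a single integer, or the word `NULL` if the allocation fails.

Op 1: a = malloc(1) -> a = 0; heap: [0-0 ALLOC][1-34 FREE]
Op 2: a = realloc(a, 2) -> a = 0; heap: [0-1 ALLOC][2-34 FREE]
Op 3: free(a) -> (freed a); heap: [0-34 FREE]
Op 4: b = malloc(5) -> b = 0; heap: [0-4 ALLOC][5-34 FREE]
Op 5: b = realloc(b, 11) -> b = 0; heap: [0-10 ALLOC][11-34 FREE]
Op 6: c = malloc(8) -> c = 11; heap: [0-10 ALLOC][11-18 ALLOC][19-34 FREE]
malloc(10): first-fit scan over [0-10 ALLOC][11-18 ALLOC][19-34 FREE] -> 19

Answer: 19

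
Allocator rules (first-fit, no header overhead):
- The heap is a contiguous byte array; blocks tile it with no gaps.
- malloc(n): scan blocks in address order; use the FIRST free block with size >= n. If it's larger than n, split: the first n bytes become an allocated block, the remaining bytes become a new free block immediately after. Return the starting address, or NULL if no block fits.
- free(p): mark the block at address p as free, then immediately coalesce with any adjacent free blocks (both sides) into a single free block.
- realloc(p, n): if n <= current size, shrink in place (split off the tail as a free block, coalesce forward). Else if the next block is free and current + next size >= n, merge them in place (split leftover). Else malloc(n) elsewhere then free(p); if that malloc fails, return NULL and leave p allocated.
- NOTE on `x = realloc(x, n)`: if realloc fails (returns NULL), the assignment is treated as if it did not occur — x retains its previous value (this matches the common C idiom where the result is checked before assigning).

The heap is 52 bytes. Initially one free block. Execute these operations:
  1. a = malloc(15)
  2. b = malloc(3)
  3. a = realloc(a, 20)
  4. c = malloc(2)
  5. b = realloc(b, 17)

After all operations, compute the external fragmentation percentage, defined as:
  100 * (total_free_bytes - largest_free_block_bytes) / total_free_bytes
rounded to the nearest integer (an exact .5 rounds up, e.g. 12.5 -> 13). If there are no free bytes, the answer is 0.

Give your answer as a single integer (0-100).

Answer: 48

Derivation:
Op 1: a = malloc(15) -> a = 0; heap: [0-14 ALLOC][15-51 FREE]
Op 2: b = malloc(3) -> b = 15; heap: [0-14 ALLOC][15-17 ALLOC][18-51 FREE]
Op 3: a = realloc(a, 20) -> a = 18; heap: [0-14 FREE][15-17 ALLOC][18-37 ALLOC][38-51 FREE]
Op 4: c = malloc(2) -> c = 0; heap: [0-1 ALLOC][2-14 FREE][15-17 ALLOC][18-37 ALLOC][38-51 FREE]
Op 5: b = realloc(b, 17) -> NULL (b unchanged); heap: [0-1 ALLOC][2-14 FREE][15-17 ALLOC][18-37 ALLOC][38-51 FREE]
Free blocks: [13 14] total_free=27 largest=14 -> 100*(27-14)/27 = 1300/27 ≈ 48.148 -> rounds to 48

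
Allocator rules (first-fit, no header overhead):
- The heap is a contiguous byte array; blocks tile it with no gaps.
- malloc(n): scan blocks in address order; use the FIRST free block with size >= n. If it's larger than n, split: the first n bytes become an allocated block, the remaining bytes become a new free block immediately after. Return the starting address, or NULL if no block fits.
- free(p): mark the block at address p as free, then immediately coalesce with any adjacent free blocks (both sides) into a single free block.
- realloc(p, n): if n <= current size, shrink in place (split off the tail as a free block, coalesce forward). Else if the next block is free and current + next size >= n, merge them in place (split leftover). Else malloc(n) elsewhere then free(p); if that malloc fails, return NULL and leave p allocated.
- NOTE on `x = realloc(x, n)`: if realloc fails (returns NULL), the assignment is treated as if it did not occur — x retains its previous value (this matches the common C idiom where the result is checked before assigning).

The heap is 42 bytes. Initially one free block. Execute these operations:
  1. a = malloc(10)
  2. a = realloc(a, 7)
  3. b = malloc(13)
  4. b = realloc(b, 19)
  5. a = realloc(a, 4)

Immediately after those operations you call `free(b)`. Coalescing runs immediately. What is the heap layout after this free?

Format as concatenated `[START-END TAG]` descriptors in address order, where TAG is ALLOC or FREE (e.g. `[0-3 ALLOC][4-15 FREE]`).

Answer: [0-3 ALLOC][4-41 FREE]

Derivation:
Op 1: a = malloc(10) -> a = 0; heap: [0-9 ALLOC][10-41 FREE]
Op 2: a = realloc(a, 7) -> a = 0; heap: [0-6 ALLOC][7-41 FREE]
Op 3: b = malloc(13) -> b = 7; heap: [0-6 ALLOC][7-19 ALLOC][20-41 FREE]
Op 4: b = realloc(b, 19) -> b = 7; heap: [0-6 ALLOC][7-25 ALLOC][26-41 FREE]
Op 5: a = realloc(a, 4) -> a = 0; heap: [0-3 ALLOC][4-6 FREE][7-25 ALLOC][26-41 FREE]
free(b): b = 7 -> block [7-25 ALLOC]; mark free, coalesce with adjacent free neighbors -> [0-3 ALLOC][4-41 FREE]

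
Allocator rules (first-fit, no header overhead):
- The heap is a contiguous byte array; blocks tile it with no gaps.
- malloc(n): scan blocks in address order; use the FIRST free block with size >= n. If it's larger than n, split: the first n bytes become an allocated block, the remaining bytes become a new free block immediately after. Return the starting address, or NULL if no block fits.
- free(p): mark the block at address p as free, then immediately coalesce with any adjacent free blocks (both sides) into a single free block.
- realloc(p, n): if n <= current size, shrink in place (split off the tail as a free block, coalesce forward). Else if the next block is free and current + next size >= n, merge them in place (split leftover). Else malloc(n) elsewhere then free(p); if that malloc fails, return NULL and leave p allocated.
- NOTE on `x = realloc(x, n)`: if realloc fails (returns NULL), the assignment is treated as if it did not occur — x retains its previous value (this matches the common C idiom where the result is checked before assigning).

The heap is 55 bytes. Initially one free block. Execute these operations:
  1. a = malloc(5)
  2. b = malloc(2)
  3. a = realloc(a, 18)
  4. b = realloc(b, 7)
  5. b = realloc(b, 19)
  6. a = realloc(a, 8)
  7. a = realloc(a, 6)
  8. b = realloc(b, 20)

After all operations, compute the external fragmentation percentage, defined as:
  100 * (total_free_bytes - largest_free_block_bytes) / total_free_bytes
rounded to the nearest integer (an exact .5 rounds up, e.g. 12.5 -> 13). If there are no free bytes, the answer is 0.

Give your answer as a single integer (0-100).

Answer: 59

Derivation:
Op 1: a = malloc(5) -> a = 0; heap: [0-4 ALLOC][5-54 FREE]
Op 2: b = malloc(2) -> b = 5; heap: [0-4 ALLOC][5-6 ALLOC][7-54 FREE]
Op 3: a = realloc(a, 18) -> a = 7; heap: [0-4 FREE][5-6 ALLOC][7-24 ALLOC][25-54 FREE]
Op 4: b = realloc(b, 7) -> b = 25; heap: [0-6 FREE][7-24 ALLOC][25-31 ALLOC][32-54 FREE]
Op 5: b = realloc(b, 19) -> b = 25; heap: [0-6 FREE][7-24 ALLOC][25-43 ALLOC][44-54 FREE]
Op 6: a = realloc(a, 8) -> a = 7; heap: [0-6 FREE][7-14 ALLOC][15-24 FREE][25-43 ALLOC][44-54 FREE]
Op 7: a = realloc(a, 6) -> a = 7; heap: [0-6 FREE][7-12 ALLOC][13-24 FREE][25-43 ALLOC][44-54 FREE]
Op 8: b = realloc(b, 20) -> b = 25; heap: [0-6 FREE][7-12 ALLOC][13-24 FREE][25-44 ALLOC][45-54 FREE]
Free blocks: [7 12 10] total_free=29 largest=12 -> 100*(29-12)/29 = 1700/29 ≈ 58.621 -> rounds to 59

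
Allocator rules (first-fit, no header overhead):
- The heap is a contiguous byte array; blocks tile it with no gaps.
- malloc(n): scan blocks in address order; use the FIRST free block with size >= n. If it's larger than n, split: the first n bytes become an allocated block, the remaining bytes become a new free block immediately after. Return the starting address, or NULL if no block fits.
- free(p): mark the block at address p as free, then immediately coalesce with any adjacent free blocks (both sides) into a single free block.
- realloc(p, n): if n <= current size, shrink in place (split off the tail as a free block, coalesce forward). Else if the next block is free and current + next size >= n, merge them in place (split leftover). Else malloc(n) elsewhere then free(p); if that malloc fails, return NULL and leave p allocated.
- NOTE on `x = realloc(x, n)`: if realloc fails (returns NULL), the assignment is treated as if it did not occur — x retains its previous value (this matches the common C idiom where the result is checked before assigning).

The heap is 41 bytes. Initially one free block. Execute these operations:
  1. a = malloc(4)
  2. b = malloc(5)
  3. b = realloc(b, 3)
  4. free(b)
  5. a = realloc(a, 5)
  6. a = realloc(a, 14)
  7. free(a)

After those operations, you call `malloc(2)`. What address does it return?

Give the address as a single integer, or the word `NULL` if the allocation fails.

Answer: 0

Derivation:
Op 1: a = malloc(4) -> a = 0; heap: [0-3 ALLOC][4-40 FREE]
Op 2: b = malloc(5) -> b = 4; heap: [0-3 ALLOC][4-8 ALLOC][9-40 FREE]
Op 3: b = realloc(b, 3) -> b = 4; heap: [0-3 ALLOC][4-6 ALLOC][7-40 FREE]
Op 4: free(b) -> (freed b); heap: [0-3 ALLOC][4-40 FREE]
Op 5: a = realloc(a, 5) -> a = 0; heap: [0-4 ALLOC][5-40 FREE]
Op 6: a = realloc(a, 14) -> a = 0; heap: [0-13 ALLOC][14-40 FREE]
Op 7: free(a) -> (freed a); heap: [0-40 FREE]
malloc(2): first-fit scan over [0-40 FREE] -> 0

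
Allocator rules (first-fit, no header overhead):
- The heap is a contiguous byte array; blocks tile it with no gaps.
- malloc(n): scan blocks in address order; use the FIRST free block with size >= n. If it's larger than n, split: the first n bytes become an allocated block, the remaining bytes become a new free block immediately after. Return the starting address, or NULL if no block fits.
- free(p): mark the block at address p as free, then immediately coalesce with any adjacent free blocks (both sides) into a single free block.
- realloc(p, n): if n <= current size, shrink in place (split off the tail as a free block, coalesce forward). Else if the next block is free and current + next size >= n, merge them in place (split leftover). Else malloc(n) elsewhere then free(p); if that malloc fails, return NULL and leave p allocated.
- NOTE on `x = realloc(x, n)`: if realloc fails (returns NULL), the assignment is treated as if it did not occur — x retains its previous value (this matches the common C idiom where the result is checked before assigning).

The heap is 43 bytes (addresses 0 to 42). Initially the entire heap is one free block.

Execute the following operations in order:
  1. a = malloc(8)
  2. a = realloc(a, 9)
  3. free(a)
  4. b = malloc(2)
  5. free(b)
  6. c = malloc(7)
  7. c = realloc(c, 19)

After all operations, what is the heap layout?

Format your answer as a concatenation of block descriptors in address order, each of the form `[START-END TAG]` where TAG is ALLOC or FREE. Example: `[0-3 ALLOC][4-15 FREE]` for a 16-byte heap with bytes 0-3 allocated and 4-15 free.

Answer: [0-18 ALLOC][19-42 FREE]

Derivation:
Op 1: a = malloc(8) -> a = 0; heap: [0-7 ALLOC][8-42 FREE]
Op 2: a = realloc(a, 9) -> a = 0; heap: [0-8 ALLOC][9-42 FREE]
Op 3: free(a) -> (freed a); heap: [0-42 FREE]
Op 4: b = malloc(2) -> b = 0; heap: [0-1 ALLOC][2-42 FREE]
Op 5: free(b) -> (freed b); heap: [0-42 FREE]
Op 6: c = malloc(7) -> c = 0; heap: [0-6 ALLOC][7-42 FREE]
Op 7: c = realloc(c, 19) -> c = 0; heap: [0-18 ALLOC][19-42 FREE]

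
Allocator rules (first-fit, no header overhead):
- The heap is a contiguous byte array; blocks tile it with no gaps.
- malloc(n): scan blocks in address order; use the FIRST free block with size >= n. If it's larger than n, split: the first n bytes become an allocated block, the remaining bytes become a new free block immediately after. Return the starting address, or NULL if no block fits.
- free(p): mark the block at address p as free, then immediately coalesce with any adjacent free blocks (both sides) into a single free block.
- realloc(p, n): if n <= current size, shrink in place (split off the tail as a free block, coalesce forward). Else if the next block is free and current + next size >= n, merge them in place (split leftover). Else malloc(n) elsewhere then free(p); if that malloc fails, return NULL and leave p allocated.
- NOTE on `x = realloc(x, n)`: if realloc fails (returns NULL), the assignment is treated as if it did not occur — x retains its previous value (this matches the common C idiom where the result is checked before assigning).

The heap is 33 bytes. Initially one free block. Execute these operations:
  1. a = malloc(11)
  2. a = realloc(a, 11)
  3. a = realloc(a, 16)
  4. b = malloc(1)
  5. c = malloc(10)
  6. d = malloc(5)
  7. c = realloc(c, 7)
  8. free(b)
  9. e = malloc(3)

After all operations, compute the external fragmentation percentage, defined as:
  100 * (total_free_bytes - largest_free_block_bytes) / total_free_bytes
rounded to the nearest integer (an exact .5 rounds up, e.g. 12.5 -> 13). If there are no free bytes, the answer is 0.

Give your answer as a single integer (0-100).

Answer: 50

Derivation:
Op 1: a = malloc(11) -> a = 0; heap: [0-10 ALLOC][11-32 FREE]
Op 2: a = realloc(a, 11) -> a = 0; heap: [0-10 ALLOC][11-32 FREE]
Op 3: a = realloc(a, 16) -> a = 0; heap: [0-15 ALLOC][16-32 FREE]
Op 4: b = malloc(1) -> b = 16; heap: [0-15 ALLOC][16-16 ALLOC][17-32 FREE]
Op 5: c = malloc(10) -> c = 17; heap: [0-15 ALLOC][16-16 ALLOC][17-26 ALLOC][27-32 FREE]
Op 6: d = malloc(5) -> d = 27; heap: [0-15 ALLOC][16-16 ALLOC][17-26 ALLOC][27-31 ALLOC][32-32 FREE]
Op 7: c = realloc(c, 7) -> c = 17; heap: [0-15 ALLOC][16-16 ALLOC][17-23 ALLOC][24-26 FREE][27-31 ALLOC][32-32 FREE]
Op 8: free(b) -> (freed b); heap: [0-15 ALLOC][16-16 FREE][17-23 ALLOC][24-26 FREE][27-31 ALLOC][32-32 FREE]
Op 9: e = malloc(3) -> e = 24; heap: [0-15 ALLOC][16-16 FREE][17-23 ALLOC][24-26 ALLOC][27-31 ALLOC][32-32 FREE]
Free blocks: [1 1] total_free=2 largest=1 -> 100*(2-1)/2 = 100/2 = 50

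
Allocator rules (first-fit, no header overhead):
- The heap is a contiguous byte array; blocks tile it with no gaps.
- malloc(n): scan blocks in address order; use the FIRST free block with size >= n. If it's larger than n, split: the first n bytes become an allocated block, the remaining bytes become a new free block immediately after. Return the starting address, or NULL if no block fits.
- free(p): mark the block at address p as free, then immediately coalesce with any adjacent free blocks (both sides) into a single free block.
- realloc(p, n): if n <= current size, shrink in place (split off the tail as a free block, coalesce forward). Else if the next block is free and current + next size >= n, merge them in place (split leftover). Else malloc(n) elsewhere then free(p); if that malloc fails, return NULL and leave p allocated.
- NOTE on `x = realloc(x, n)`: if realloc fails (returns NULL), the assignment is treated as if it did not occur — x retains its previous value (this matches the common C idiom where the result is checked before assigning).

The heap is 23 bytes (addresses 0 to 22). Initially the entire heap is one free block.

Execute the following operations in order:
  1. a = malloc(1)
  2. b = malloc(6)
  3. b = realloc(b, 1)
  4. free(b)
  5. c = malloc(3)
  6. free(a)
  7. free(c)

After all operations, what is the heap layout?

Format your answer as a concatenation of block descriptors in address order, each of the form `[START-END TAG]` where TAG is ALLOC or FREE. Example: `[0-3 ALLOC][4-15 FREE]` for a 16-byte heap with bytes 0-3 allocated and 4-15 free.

Answer: [0-22 FREE]

Derivation:
Op 1: a = malloc(1) -> a = 0; heap: [0-0 ALLOC][1-22 FREE]
Op 2: b = malloc(6) -> b = 1; heap: [0-0 ALLOC][1-6 ALLOC][7-22 FREE]
Op 3: b = realloc(b, 1) -> b = 1; heap: [0-0 ALLOC][1-1 ALLOC][2-22 FREE]
Op 4: free(b) -> (freed b); heap: [0-0 ALLOC][1-22 FREE]
Op 5: c = malloc(3) -> c = 1; heap: [0-0 ALLOC][1-3 ALLOC][4-22 FREE]
Op 6: free(a) -> (freed a); heap: [0-0 FREE][1-3 ALLOC][4-22 FREE]
Op 7: free(c) -> (freed c); heap: [0-22 FREE]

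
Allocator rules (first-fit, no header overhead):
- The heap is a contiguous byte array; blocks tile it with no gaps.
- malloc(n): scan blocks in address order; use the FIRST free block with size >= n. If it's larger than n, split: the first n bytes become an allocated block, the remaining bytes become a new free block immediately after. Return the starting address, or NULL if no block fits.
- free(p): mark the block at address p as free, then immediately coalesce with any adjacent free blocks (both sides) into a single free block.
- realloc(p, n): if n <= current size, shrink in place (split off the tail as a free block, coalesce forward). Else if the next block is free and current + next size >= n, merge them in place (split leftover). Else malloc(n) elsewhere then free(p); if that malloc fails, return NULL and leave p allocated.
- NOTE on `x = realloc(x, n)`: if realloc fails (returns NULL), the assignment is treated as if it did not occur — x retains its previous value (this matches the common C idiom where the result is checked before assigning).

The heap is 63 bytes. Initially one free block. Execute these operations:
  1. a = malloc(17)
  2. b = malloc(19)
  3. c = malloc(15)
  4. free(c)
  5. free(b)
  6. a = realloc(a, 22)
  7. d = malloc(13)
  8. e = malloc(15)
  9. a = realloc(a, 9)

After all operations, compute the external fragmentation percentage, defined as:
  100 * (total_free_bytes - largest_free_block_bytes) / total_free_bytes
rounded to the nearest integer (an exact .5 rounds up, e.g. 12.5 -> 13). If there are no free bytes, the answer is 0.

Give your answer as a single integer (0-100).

Op 1: a = malloc(17) -> a = 0; heap: [0-16 ALLOC][17-62 FREE]
Op 2: b = malloc(19) -> b = 17; heap: [0-16 ALLOC][17-35 ALLOC][36-62 FREE]
Op 3: c = malloc(15) -> c = 36; heap: [0-16 ALLOC][17-35 ALLOC][36-50 ALLOC][51-62 FREE]
Op 4: free(c) -> (freed c); heap: [0-16 ALLOC][17-35 ALLOC][36-62 FREE]
Op 5: free(b) -> (freed b); heap: [0-16 ALLOC][17-62 FREE]
Op 6: a = realloc(a, 22) -> a = 0; heap: [0-21 ALLOC][22-62 FREE]
Op 7: d = malloc(13) -> d = 22; heap: [0-21 ALLOC][22-34 ALLOC][35-62 FREE]
Op 8: e = malloc(15) -> e = 35; heap: [0-21 ALLOC][22-34 ALLOC][35-49 ALLOC][50-62 FREE]
Op 9: a = realloc(a, 9) -> a = 0; heap: [0-8 ALLOC][9-21 FREE][22-34 ALLOC][35-49 ALLOC][50-62 FREE]
Free blocks: [13 13] total_free=26 largest=13 -> 100*(26-13)/26 = 1300/26 = 50

Answer: 50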